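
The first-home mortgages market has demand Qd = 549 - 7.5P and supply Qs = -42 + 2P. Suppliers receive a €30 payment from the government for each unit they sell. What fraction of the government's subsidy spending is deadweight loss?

DWL / government spending = 25/137

Pre-subsidy: 549 - 7.5P = -42 + 2P gives P* = 1182/19, Q* = 1566/19.
With the subsidy, sellers receive Ps = Pb + 30 for each unit, where Pb is the price buyers pay.
Supply in terms of Pb becomes Qs = -42 + 2(Pb + 30) = 18 + 2Pb. Setting this equal to demand: 549 - 7.5Pb = 18 + 2Pb, so Pb = 1062/19.
Sellers receive Ps = 1062/19 + 30 = 1632/19; Q' = 549 − 7.5·(1062/19) = 2466/19.
ΔCS = ½(1566/19 + 2466/19)(1182/19 − 1062/19) = 241920/361; ΔPS = ½(1566/19 + 2466/19)(1632/19 − 1182/19) = 907200/361.
Government spending = 30 × 2466/19 = 73980/19.
DWL = ½ × 30 × (2466/19 − 1566/19) = 13500/19; fraction = (13500/19) / (73980/19) = 25/137.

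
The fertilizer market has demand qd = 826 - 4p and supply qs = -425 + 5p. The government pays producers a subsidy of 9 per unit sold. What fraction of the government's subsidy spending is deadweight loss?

DWL / government spending = 1/29

Pre-subsidy: 826 - 4p = -425 + 5p gives p* = 139, q* = 270.
With the subsidy, sellers receive ps = pb + 9 for each unit, where pb is the price buyers pay.
Supply in terms of pb becomes qs = -425 + 5(pb + 9) = -380 + 5pb. Setting this equal to demand: 826 - 4pb = -380 + 5pb, so pb = 134.
Sellers receive ps = 134 + 9 = 143; q' = 826 − 4·134 = 290.
ΔCS = ½(270 + 290)(139 − 134) = 1400; ΔPS = ½(270 + 290)(143 − 139) = 1120.
Government spending = 9 × 290 = 2610.
DWL = ½ × 9 × (290 − 270) = 90; fraction = 90 / 2610 = 1/29.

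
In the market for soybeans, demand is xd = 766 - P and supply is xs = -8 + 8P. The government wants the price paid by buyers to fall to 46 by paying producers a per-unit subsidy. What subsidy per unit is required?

At a buyer price of 46, quantity demanded is 766 − 1·46 = 720.
Sellers supply 720 only when they receive Ps with -8 + 8·Ps = 720, i.e. Ps = 91.
s = Ps − Pb = 91 − 46 = 45.

Required subsidy s = 45 per unit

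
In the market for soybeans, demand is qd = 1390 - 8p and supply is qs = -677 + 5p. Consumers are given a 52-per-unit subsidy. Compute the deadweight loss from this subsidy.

Deadweight loss = 4160

Pre-subsidy: 1390 - 8p = -677 + 5p gives p* = 159, q* = 118.
With the rebate, buyers effectively pay pb = ps − 52, where ps is the price sellers receive.
Demand in terms of ps becomes qd = 1390 − 8(ps − 52) = 1806 - 8ps. Setting this equal to supply: 1806 - 8ps = -677 + 5ps, so ps = 191.
Buyers pay pb = 191 − 52 = 139; q' = -677 + 5·191 = 278.
The subsidy expands output by 278 − 118 = 160 past the efficient level; on those units the gap between marginal cost and willingness to pay runs from 0 up to 52.
DWL = ½ × 52 × 160 = 4160.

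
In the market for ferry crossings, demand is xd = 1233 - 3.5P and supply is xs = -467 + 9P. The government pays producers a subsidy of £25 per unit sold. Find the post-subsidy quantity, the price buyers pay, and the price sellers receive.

x' = 820; buyers pay £118; sellers receive £143

Pre-subsidy: 1233 - 3.5P = -467 + 9P gives P* = 136, x* = 757.
With the subsidy, sellers receive Ps = Pb + 25 for each unit, where Pb is the price buyers pay.
Supply in terms of Pb becomes xs = -467 + 9(Pb + 25) = -242 + 9Pb. Setting this equal to demand: 1233 - 3.5Pb = -242 + 9Pb, so Pb = 118.
Sellers receive Ps = 118 + 25 = 143; x' = 1233 − 3.5·118 = 820.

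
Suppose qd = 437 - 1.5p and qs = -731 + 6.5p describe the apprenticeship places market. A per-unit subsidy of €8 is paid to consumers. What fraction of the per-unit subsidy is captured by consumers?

Consumer share = 0.8125

Pre-subsidy: 437 - 1.5p = -731 + 6.5p gives p* = 146, q* = 218.
With the rebate, buyers effectively pay pb = ps − 8, where ps is the price sellers receive.
Demand in terms of ps becomes qd = 437 − 1.5(ps − 8) = 449 - 1.5ps. Setting this equal to supply: 449 - 1.5ps = -731 + 6.5ps, so ps = 147.5.
Buyers pay pb = 147.5 − 8 = 139.5; q' = -731 + 6.5·147.5 = 227.75.
Buyers' price falls by p* − pb = 146 − 139.5 = 6.5; sellers' price rises by ps − p* = 147.5 − 146 = 1.5.
So consumers capture 6.5/8 = 0.8125 of each unit of subsidy.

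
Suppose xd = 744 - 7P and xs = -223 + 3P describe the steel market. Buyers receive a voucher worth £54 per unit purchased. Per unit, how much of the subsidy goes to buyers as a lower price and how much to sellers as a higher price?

Pre-subsidy: 744 - 7P = -223 + 3P gives P* = 96.7, x* = 67.1.
With the rebate, buyers effectively pay Pb = Ps − 54, where Ps is the price sellers receive.
Demand in terms of Ps becomes xd = 744 − 7(Ps − 54) = 1122 - 7Ps. Setting this equal to supply: 1122 - 7Ps = -223 + 3Ps, so Ps = 134.5.
Buyers pay Pb = 134.5 − 54 = 80.5; x' = -223 + 3·134.5 = 180.5.
Buyers' price falls by P* − Pb = 96.7 − 80.5 = 16.2; sellers' price rises by Ps − P* = 134.5 − 96.7 = 37.8.

Buyers gain £16.2 per unit; sellers gain £37.8 per unit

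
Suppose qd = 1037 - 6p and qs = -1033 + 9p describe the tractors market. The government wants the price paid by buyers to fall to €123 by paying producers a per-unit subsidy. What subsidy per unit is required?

At a buyer price of 123, quantity demanded is 1037 − 6·123 = 299.
Sellers supply 299 only when they receive ps with -1033 + 9·ps = 299, i.e. ps = 148.
s = ps − pb = 148 − 123 = 25.

Required subsidy s = €25 per unit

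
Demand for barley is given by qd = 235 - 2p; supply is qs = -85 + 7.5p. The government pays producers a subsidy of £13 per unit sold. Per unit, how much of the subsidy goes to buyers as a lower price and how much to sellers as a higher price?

Buyers gain 195/19 per unit; sellers gain 52/19 per unit

Pre-subsidy: 235 - 2p = -85 + 7.5p gives p* = 640/19, q* = 3185/19.
With the subsidy, sellers receive ps = pb + 13 for each unit, where pb is the price buyers pay.
Supply in terms of pb becomes qs = -85 + 7.5(pb + 13) = 12.5 + 7.5pb. Setting this equal to demand: 235 - 2pb = 12.5 + 7.5pb, so pb = 445/19.
Sellers receive ps = 445/19 + 13 = 692/19; q' = 235 − 2·(445/19) = 3575/19.
Buyers' price falls by p* − pb = 640/19 − 445/19 = 195/19; sellers' price rises by ps − p* = 692/19 − 640/19 = 52/19.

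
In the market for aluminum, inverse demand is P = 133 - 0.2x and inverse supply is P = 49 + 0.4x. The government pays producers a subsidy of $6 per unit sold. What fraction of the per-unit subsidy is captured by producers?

Producer share = 2/3

Pre-subsidy: 133 - 0.2x = 49 + 0.4x gives x* = 140 and P* = 105.
With the subsidy, sellers receive Ps = Pb + 6 for each unit, where Pb is the price buyers pay.
On the curves, Pb = 133 - 0.2x and Ps = 49 + 0.4x; the wedge Ps − Pb = 6 gives 49 + 0.4x − (133 - 0.2x) = 6, so x' = 150.
Then Pb = 133 − 0.2·150 = 103 and Ps = 49 + 0.4·150 = 109.
Buyers' price falls by P* − Pb = 105 − 103 = 2; sellers' price rises by Ps − P* = 109 − 105 = 4.
So producers capture 4/6 = 2/3 of each unit of subsidy.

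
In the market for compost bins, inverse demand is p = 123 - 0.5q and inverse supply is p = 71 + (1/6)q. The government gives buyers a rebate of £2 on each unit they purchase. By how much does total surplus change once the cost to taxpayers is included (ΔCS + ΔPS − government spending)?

Pre-subsidy: 123 - 0.5q = 71 + (1/6)q gives q* = 78 and p* = 84.
With the rebate, buyers effectively pay pb = ps − 2, where ps is the price sellers receive.
On the curves, pb = 123 - 0.5q and ps = 71 + (1/6)q; the wedge ps − pb = 2 gives 71 + (1/6)q − (123 - 0.5q) = 2, so q' = 81.
Then pb = 123 − 0.5·81 = 82.5 and ps = 71 + (1/6)·81 = 84.5.
ΔCS = ½(78 + 81)(84 − 82.5) = 119.25; ΔPS = ½(78 + 81)(84.5 − 84) = 39.75.
Government spending = 2 × 81 = 162.
Net change = 119.25 + 39.75 − 162 = -3. The loss equals the DWL triangle ½·2·3.

Net change in total surplus = -£3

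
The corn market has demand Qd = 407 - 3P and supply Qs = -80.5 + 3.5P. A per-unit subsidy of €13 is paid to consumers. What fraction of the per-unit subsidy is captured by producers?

Pre-subsidy: 407 - 3P = -80.5 + 3.5P gives P* = 75, Q* = 182.
With the rebate, buyers effectively pay Pb = Ps − 13, where Ps is the price sellers receive.
Demand in terms of Ps becomes Qd = 407 − 3(Ps − 13) = 446 - 3Ps. Setting this equal to supply: 446 - 3Ps = -80.5 + 3.5Ps, so Ps = 81.
Buyers pay Pb = 81 − 13 = 68; Q' = -80.5 + 3.5·81 = 203.
Buyers' price falls by P* − Pb = 75 − 68 = 7; sellers' price rises by Ps − P* = 81 − 75 = 6.
So producers capture 6/13 = 6/13 of each unit of subsidy.

Producer share = 6/13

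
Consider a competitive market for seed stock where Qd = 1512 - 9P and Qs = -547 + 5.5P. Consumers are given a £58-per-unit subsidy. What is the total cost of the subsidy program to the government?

Government cost = £25056

Pre-subsidy: 1512 - 9P = -547 + 5.5P gives P* = 142, Q* = 234.
With the rebate, buyers effectively pay Pb = Ps − 58, where Ps is the price sellers receive.
Demand in terms of Ps becomes Qd = 1512 − 9(Ps − 58) = 2034 - 9Ps. Setting this equal to supply: 2034 - 9Ps = -547 + 5.5Ps, so Ps = 178.
Buyers pay Pb = 178 − 58 = 120; Q' = -547 + 5.5·178 = 432.
Government outlay = subsidy × quantity = 58 × 432 = 25056.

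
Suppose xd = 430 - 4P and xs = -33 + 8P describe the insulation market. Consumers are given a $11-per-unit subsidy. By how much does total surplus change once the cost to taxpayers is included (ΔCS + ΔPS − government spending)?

Pre-subsidy: 430 - 4P = -33 + 8P gives P* = 463/12, x* = 827/3.
With the rebate, buyers effectively pay Pb = Ps − 11, where Ps is the price sellers receive.
Demand in terms of Ps becomes xd = 430 − 4(Ps − 11) = 474 - 4Ps. Setting this equal to supply: 474 - 4Ps = -33 + 8Ps, so Ps = 42.25.
Buyers pay Pb = 42.25 − 11 = 31.25; x' = -33 + 8·42.25 = 305.
ΔCS = ½(827/3 + 305)(463/12 − 31.25) = 19162/9; ΔPS = ½(827/3 + 305)(42.25 − 463/12) = 9581/9.
Government spending = 11 × 305 = 3355.
Net change = 19162/9 + 9581/9 − 3355 = -484/3. The loss equals the DWL triangle ½·11·88/3.

Net change in total surplus = -484/3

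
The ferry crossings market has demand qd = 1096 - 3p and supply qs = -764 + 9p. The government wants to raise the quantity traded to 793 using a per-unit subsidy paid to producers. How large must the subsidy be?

Required subsidy s = 72 per unit

At q = 793, invert demand for the buyer price: pb = (1096 − 793)/3 = 101; invert supply for the seller price: ps = (793 − (-764))/9 = 173.
The subsidy must fill the gap: s = ps − pb = 173 − 101 = 72.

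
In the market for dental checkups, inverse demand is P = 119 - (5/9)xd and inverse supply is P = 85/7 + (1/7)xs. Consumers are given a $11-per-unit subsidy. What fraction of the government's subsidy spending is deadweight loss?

DWL / government spending = 7/150

Pre-subsidy: 119 - (5/9)x = 85/7 + (1/7)x gives x* = 153 and P* = 34.
With the rebate, buyers effectively pay Pb = Ps − 11, where Ps is the price sellers receive.
On the curves, Pb = 119 - (5/9)x and Ps = 85/7 + (1/7)x; the wedge Ps − Pb = 11 gives 85/7 + (1/7)x − (119 - (5/9)x) = 11, so x' = 168.75.
Then Pb = 119 − (5/9)·168.75 = 25.25 and Ps = 85/7 + (1/7)·168.75 = 36.25.
ΔCS = ½(153 + 168.75)(34 − 25.25) = 1407.65625; ΔPS = ½(153 + 168.75)(36.25 − 34) = 361.96875.
Government spending = 11 × 168.75 = 1856.25.
DWL = ½ × 11 × (168.75 − 153) = 86.625; fraction = 86.625 / 1856.25 = 7/150.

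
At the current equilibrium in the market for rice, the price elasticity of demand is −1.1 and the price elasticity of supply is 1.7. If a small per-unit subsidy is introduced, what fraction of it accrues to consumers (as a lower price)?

For a small subsidy around the equilibrium, the benefit split depends on the relative slopes, which at a point are proportional to the elasticities.
Buyer share = εs/(εs + |εd|) = 1.7/(1.7 + 1.1) = 17/28; seller share = |εd|/(εs + |εd|) = 11/28.

Consumer share = 17/28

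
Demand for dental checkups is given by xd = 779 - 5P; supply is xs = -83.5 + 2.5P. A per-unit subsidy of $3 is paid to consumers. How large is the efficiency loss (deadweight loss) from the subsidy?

Deadweight loss = $7.5

Pre-subsidy: 779 - 5P = -83.5 + 2.5P gives P* = 115, x* = 204.
With the rebate, buyers effectively pay Pb = Ps − 3, where Ps is the price sellers receive.
Demand in terms of Ps becomes xd = 779 − 5(Ps − 3) = 794 - 5Ps. Setting this equal to supply: 794 - 5Ps = -83.5 + 2.5Ps, so Ps = 117.
Buyers pay Pb = 117 − 3 = 114; x' = -83.5 + 2.5·117 = 209.
The subsidy expands output by 209 − 204 = 5 past the efficient level; on those units the gap between marginal cost and willingness to pay runs from 0 up to 3.
DWL = ½ × 3 × 5 = 7.5.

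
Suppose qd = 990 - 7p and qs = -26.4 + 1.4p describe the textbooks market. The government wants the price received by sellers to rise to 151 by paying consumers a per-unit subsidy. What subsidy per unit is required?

Required subsidy s = 36 per unit

At a seller price of 151, quantity supplied is -26.4 + 1.4·151 = 185.
Buyers absorb 185 only when they pay pb with 990 − 7·pb = 185, i.e. pb = 115.
s = ps − pb = 151 − 115 = 36.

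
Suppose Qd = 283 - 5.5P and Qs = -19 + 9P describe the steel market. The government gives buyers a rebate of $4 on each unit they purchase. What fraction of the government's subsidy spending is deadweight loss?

Pre-subsidy: 283 - 5.5P = -19 + 9P gives P* = 604/29, Q* = 4885/29.
With the rebate, buyers effectively pay Pb = Ps − 4, where Ps is the price sellers receive.
Demand in terms of Ps becomes Qd = 283 − 5.5(Ps − 4) = 305 - 5.5Ps. Setting this equal to supply: 305 - 5.5Ps = -19 + 9Ps, so Ps = 648/29.
Buyers pay Pb = 648/29 − 4 = 532/29; Q' = -19 + 9·(648/29) = 5281/29.
ΔCS = ½(4885/29 + 5281/29)(604/29 − 532/29) = 365976/841; ΔPS = ½(4885/29 + 5281/29)(648/29 − 604/29) = 223652/841.
Government spending = 4 × 5281/29 = 21124/29.
DWL = ½ × 4 × (5281/29 − 4885/29) = 792/29; fraction = (792/29) / (21124/29) = 198/5281.

DWL / government spending = 198/5281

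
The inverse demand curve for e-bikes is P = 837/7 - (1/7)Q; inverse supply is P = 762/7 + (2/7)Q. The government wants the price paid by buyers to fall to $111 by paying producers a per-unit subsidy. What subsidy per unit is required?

Required subsidy s = $15 per unit

At a buyer price of 111, quantity demanded is 837 − 7·111 = 60.
Sellers supply 60 only when they receive Ps = 762/7 + (2/7)·60 = 126.
s = Ps − Pb = 126 − 111 = 15.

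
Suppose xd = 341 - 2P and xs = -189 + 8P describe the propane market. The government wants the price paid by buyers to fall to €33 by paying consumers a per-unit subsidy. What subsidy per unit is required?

Required subsidy s = €25 per unit

At a buyer price of 33, quantity demanded is 341 − 2·33 = 275.
Sellers supply 275 only when they receive Ps with -189 + 8·Ps = 275, i.e. Ps = 58.
s = Ps − Pb = 58 − 33 = 25.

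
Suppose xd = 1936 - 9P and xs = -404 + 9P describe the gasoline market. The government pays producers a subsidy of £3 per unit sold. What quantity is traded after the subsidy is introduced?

Pre-subsidy: 1936 - 9P = -404 + 9P gives P* = 130, x* = 766.
With the subsidy, sellers receive Ps = Pb + 3 for each unit, where Pb is the price buyers pay.
Supply in terms of Pb becomes xs = -404 + 9(Pb + 3) = -377 + 9Pb. Setting this equal to demand: 1936 - 9Pb = -377 + 9Pb, so Pb = 128.5.
Sellers receive Ps = 128.5 + 3 = 131.5; x' = 1936 − 9·128.5 = 779.5.

x' = 779.5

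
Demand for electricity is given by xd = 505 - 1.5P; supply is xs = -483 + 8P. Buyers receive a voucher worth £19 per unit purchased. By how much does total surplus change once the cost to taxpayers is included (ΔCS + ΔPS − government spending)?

Pre-subsidy: 505 - 1.5P = -483 + 8P gives P* = 104, x* = 349.
With the rebate, buyers effectively pay Pb = Ps − 19, where Ps is the price sellers receive.
Demand in terms of Ps becomes xd = 505 − 1.5(Ps − 19) = 533.5 - 1.5Ps. Setting this equal to supply: 533.5 - 1.5Ps = -483 + 8Ps, so Ps = 107.
Buyers pay Pb = 107 − 19 = 88; x' = -483 + 8·107 = 373.
ΔCS = ½(349 + 373)(104 − 88) = 5776; ΔPS = ½(349 + 373)(107 − 104) = 1083.
Government spending = 19 × 373 = 7087.
Net change = 5776 + 1083 − 7087 = -228. The loss equals the DWL triangle ½·19·24.

Net change in total surplus = -£228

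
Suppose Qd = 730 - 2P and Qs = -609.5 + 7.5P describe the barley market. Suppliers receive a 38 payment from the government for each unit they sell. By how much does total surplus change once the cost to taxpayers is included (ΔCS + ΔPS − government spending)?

Pre-subsidy: 730 - 2P = -609.5 + 7.5P gives P* = 141, Q* = 448.
With the subsidy, sellers receive Ps = Pb + 38 for each unit, where Pb is the price buyers pay.
Supply in terms of Pb becomes Qs = -609.5 + 7.5(Pb + 38) = -324.5 + 7.5Pb. Setting this equal to demand: 730 - 2Pb = -324.5 + 7.5Pb, so Pb = 111.
Sellers receive Ps = 111 + 38 = 149; Q' = 730 − 2·111 = 508.
ΔCS = ½(448 + 508)(141 − 111) = 14340; ΔPS = ½(448 + 508)(149 − 141) = 3824.
Government spending = 38 × 508 = 19304.
Net change = 14340 + 3824 − 19304 = -1140. The loss equals the DWL triangle ½·38·60.

Net change in total surplus = -1140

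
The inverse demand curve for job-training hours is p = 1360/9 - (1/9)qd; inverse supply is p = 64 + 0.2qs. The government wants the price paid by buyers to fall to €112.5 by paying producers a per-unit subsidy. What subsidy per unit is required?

At a buyer price of 112.5, quantity demanded is 1360 − 9·112.5 = 347.5.
Sellers supply 347.5 only when they receive ps = 64 + 0.2·347.5 = 133.5.
s = ps − pb = 133.5 − 112.5 = 21.

Required subsidy s = €21 per unit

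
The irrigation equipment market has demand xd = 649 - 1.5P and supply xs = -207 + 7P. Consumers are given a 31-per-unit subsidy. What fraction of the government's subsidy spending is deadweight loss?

DWL / government spending = 651/18232

Pre-subsidy: 649 - 1.5P = -207 + 7P gives P* = 1712/17, x* = 8465/17.
With the rebate, buyers effectively pay Pb = Ps − 31, where Ps is the price sellers receive.
Demand in terms of Ps becomes xd = 649 − 1.5(Ps − 31) = 695.5 - 1.5Ps. Setting this equal to supply: 695.5 - 1.5Ps = -207 + 7Ps, so Ps = 1805/17.
Buyers pay Pb = 1805/17 − 31 = 1278/17; x' = -207 + 7·(1805/17) = 9116/17.
ΔCS = ½(8465/17 + 9116/17)(1712/17 − 1278/17) = 3815077/289; ΔPS = ½(8465/17 + 9116/17)(1805/17 − 1712/17) = 1635033/578.
Government spending = 31 × 9116/17 = 282596/17.
DWL = ½ × 31 × (9116/17 − 8465/17) = 20181/34; fraction = (20181/34) / (282596/17) = 651/18232.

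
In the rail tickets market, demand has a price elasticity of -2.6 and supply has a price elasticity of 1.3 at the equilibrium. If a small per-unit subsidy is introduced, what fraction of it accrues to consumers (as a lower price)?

For a small subsidy around the equilibrium, the benefit split depends on the relative slopes, which at a point are proportional to the elasticities.
Buyer share = εs/(εs + |εd|) = 1.3/(1.3 + 2.6) = 1/3; seller share = |εd|/(εs + |εd|) = 2/3.

Consumer share = 1/3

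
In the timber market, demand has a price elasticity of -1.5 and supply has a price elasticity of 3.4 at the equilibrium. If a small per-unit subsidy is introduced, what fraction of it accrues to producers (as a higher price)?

Producer share = 15/49

For a small subsidy around the equilibrium, the benefit split depends on the relative slopes, which at a point are proportional to the elasticities.
Buyer share = εs/(εs + |εd|) = 3.4/(3.4 + 1.5) = 34/49; seller share = |εd|/(εs + |εd|) = 15/49.
So producers capture 15/49 of the subsidy.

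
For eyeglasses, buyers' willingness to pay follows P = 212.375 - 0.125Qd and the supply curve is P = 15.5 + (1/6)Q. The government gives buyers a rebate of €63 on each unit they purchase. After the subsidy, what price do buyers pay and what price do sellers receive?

Buyers pay €101; sellers receive €164

Pre-subsidy: 212.375 - 0.125Q = 15.5 + (1/6)Q gives Q* = 675 and P* = 128.
With the rebate, buyers effectively pay Pb = Ps − 63, where Ps is the price sellers receive.
On the curves, Pb = 212.375 - 0.125Q and Ps = 15.5 + (1/6)Q; the wedge Ps − Pb = 63 gives 15.5 + (1/6)Q − (212.375 - 0.125Q) = 63, so Q' = 891.
Then Pb = 212.375 − 0.125·891 = 101 and Ps = 15.5 + (1/6)·891 = 164.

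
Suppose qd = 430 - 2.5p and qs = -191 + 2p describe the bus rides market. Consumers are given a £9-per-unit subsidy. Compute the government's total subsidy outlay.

Pre-subsidy: 430 - 2.5p = -191 + 2p gives p* = 138, q* = 85.
With the rebate, buyers effectively pay pb = ps − 9, where ps is the price sellers receive.
Demand in terms of ps becomes qd = 430 − 2.5(ps − 9) = 452.5 - 2.5ps. Setting this equal to supply: 452.5 - 2.5ps = -191 + 2ps, so ps = 143.
Buyers pay pb = 143 − 9 = 134; q' = -191 + 2·143 = 95.
Government outlay = subsidy × quantity = 9 × 95 = 855.

Government cost = £855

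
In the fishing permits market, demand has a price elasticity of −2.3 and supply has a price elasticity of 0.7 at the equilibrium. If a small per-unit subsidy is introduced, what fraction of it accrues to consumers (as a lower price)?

Consumer share = 7/30

For a small subsidy around the equilibrium, the benefit split depends on the relative slopes, which at a point are proportional to the elasticities.
Buyer share = εs/(εs + |εd|) = 0.7/(0.7 + 2.3) = 7/30; seller share = |εd|/(εs + |εd|) = 23/30.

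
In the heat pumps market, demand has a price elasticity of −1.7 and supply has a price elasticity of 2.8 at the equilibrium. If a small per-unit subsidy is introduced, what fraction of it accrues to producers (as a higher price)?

Producer share = 17/45

For a small subsidy around the equilibrium, the benefit split depends on the relative slopes, which at a point are proportional to the elasticities.
Buyer share = εs/(εs + |εd|) = 2.8/(2.8 + 1.7) = 28/45; seller share = |εd|/(εs + |εd|) = 17/45.
So producers capture 17/45 of the subsidy.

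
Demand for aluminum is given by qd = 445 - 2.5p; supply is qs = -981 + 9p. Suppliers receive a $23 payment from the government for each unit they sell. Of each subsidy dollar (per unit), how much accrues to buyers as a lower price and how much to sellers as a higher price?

Pre-subsidy: 445 - 2.5p = -981 + 9p gives p* = 124, q* = 135.
With the subsidy, sellers receive ps = pb + 23 for each unit, where pb is the price buyers pay.
Supply in terms of pb becomes qs = -981 + 9(pb + 23) = -774 + 9pb. Setting this equal to demand: 445 - 2.5pb = -774 + 9pb, so pb = 106.
Sellers receive ps = 106 + 23 = 129; q' = 445 − 2.5·106 = 180.
Buyers' price falls by p* − pb = 124 − 106 = 18; sellers' price rises by ps − p* = 129 − 124 = 5.

Buyers gain $18 per unit; sellers gain $5 per unit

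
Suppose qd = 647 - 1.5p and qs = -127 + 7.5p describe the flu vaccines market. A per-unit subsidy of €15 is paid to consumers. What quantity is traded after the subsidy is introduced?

q' = 536.75

Pre-subsidy: 647 - 1.5p = -127 + 7.5p gives p* = 86, q* = 518.
With the rebate, buyers effectively pay pb = ps − 15, where ps is the price sellers receive.
Demand in terms of ps becomes qd = 647 − 1.5(ps − 15) = 669.5 - 1.5ps. Setting this equal to supply: 669.5 - 1.5ps = -127 + 7.5ps, so ps = 88.5.
Buyers pay pb = 88.5 − 15 = 73.5; q' = -127 + 7.5·88.5 = 536.75.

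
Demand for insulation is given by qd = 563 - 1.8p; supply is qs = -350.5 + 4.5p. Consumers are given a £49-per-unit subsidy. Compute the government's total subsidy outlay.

Pre-subsidy: 563 - 1.8p = -350.5 + 4.5p gives p* = 145, q* = 302.
With the rebate, buyers effectively pay pb = ps − 49, where ps is the price sellers receive.
Demand in terms of ps becomes qd = 563 − 1.8(ps − 49) = 651.2 - 1.8ps. Setting this equal to supply: 651.2 - 1.8ps = -350.5 + 4.5ps, so ps = 159.
Buyers pay pb = 159 − 49 = 110; q' = -350.5 + 4.5·159 = 365.
Government outlay = subsidy × quantity = 49 × 365 = 17885.

Government cost = £17885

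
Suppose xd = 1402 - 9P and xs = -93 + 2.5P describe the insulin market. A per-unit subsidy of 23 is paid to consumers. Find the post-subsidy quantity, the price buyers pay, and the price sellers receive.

Pre-subsidy: 1402 - 9P = -93 + 2.5P gives P* = 130, x* = 232.
With the rebate, buyers effectively pay Pb = Ps − 23, where Ps is the price sellers receive.
Demand in terms of Ps becomes xd = 1402 − 9(Ps − 23) = 1609 - 9Ps. Setting this equal to supply: 1609 - 9Ps = -93 + 2.5Ps, so Ps = 148.
Buyers pay Pb = 148 − 23 = 125; x' = -93 + 2.5·148 = 277.

x' = 277; buyers pay 125; sellers receive 148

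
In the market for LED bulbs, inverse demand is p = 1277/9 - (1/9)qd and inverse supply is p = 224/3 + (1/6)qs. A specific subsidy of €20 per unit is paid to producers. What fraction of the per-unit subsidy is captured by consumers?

Pre-subsidy: 1277/9 - (1/9)q = 224/3 + (1/6)q gives q* = 242 and p* = 115.
With the subsidy, sellers receive ps = pb + 20 for each unit, where pb is the price buyers pay.
On the curves, pb = 1277/9 - (1/9)q and ps = 224/3 + (1/6)q; the wedge ps − pb = 20 gives 224/3 + (1/6)q − (1277/9 - (1/9)q) = 20, so q' = 314.
Then pb = 1277/9 − (1/9)·314 = 107 and ps = 224/3 + (1/6)·314 = 127.
Buyers' price falls by p* − pb = 115 − 107 = 8; sellers' price rises by ps − p* = 127 − 115 = 12.
So consumers capture 8/20 = 0.4 of each unit of subsidy.

Consumer share = 0.4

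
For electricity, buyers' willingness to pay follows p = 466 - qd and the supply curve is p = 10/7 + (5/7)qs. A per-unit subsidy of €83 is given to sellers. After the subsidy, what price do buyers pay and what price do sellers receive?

Pre-subsidy: 466 - q = 10/7 + (5/7)q gives q* = 271 and p* = 195.
With the subsidy, sellers receive ps = pb + 83 for each unit, where pb is the price buyers pay.
On the curves, pb = 466 - q and ps = 10/7 + (5/7)q; the wedge ps − pb = 83 gives 10/7 + (5/7)q − (466 - q) = 83, so q' = 3833/12.
Then pb = 466 − 1·(3833/12) = 1759/12 and ps = 10/7 + (5/7)·(3833/12) = 2755/12.

Buyers pay 1759/12; sellers receive 2755/12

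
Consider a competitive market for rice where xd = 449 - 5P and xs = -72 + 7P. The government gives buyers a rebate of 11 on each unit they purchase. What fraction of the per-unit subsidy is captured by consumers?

Pre-subsidy: 449 - 5P = -72 + 7P gives P* = 521/12, x* = 2783/12.
With the rebate, buyers effectively pay Pb = Ps − 11, where Ps is the price sellers receive.
Demand in terms of Ps becomes xd = 449 − 5(Ps − 11) = 504 - 5Ps. Setting this equal to supply: 504 - 5Ps = -72 + 7Ps, so Ps = 48.
Buyers pay Pb = 48 − 11 = 37; x' = -72 + 7·48 = 264.
Buyers' price falls by P* − Pb = 521/12 − 37 = 77/12; sellers' price rises by Ps − P* = 48 − 521/12 = 55/12.
So consumers capture (77/12)/11 = 7/12 of each unit of subsidy.

Consumer share = 7/12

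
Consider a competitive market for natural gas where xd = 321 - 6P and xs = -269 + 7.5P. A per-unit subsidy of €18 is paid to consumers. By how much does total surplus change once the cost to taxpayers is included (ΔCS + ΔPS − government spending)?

Net change in total surplus = -€540

Pre-subsidy: 321 - 6P = -269 + 7.5P gives P* = 1180/27, x* = 529/9.
With the rebate, buyers effectively pay Pb = Ps − 18, where Ps is the price sellers receive.
Demand in terms of Ps becomes xd = 321 − 6(Ps − 18) = 429 - 6Ps. Setting this equal to supply: 429 - 6Ps = -269 + 7.5Ps, so Ps = 1396/27.
Buyers pay Pb = 1396/27 − 18 = 910/27; x' = -269 + 7.5·(1396/27) = 1069/9.
ΔCS = ½(529/9 + 1069/9)(1180/27 − 910/27) = 7990/9; ΔPS = ½(529/9 + 1069/9)(1396/27 − 1180/27) = 6392/9.
Government spending = 18 × 1069/9 = 2138.
Net change = 7990/9 + 6392/9 − 2138 = -540. The loss equals the DWL triangle ½·18·60.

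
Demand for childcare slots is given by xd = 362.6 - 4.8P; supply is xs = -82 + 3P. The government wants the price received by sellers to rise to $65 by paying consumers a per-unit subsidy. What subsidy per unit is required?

At a seller price of 65, quantity supplied is -82 + 3·65 = 113.
Buyers absorb 113 only when they pay Pb with 362.6 − 4.8·Pb = 113, i.e. Pb = 52.
s = Ps − Pb = 65 − 52 = 13.

Required subsidy s = $13 per unit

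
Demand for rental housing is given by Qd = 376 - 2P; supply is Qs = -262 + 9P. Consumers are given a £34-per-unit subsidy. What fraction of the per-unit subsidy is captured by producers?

Producer share = 2/11

Pre-subsidy: 376 - 2P = -262 + 9P gives P* = 58, Q* = 260.
With the rebate, buyers effectively pay Pb = Ps − 34, where Ps is the price sellers receive.
Demand in terms of Ps becomes Qd = 376 − 2(Ps − 34) = 444 - 2Ps. Setting this equal to supply: 444 - 2Ps = -262 + 9Ps, so Ps = 706/11.
Buyers pay Pb = 706/11 − 34 = 332/11; Q' = -262 + 9·(706/11) = 3472/11.
Buyers' price falls by P* − Pb = 58 − 332/11 = 306/11; sellers' price rises by Ps − P* = 706/11 − 58 = 68/11.
So producers capture (68/11)/34 = 2/11 of each unit of subsidy.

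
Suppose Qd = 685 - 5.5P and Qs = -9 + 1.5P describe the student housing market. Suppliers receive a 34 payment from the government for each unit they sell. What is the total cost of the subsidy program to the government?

Pre-subsidy: 685 - 5.5P = -9 + 1.5P gives P* = 694/7, Q* = 978/7.
With the subsidy, sellers receive Ps = Pb + 34 for each unit, where Pb is the price buyers pay.
Supply in terms of Pb becomes Qs = -9 + 1.5(Pb + 34) = 42 + 1.5Pb. Setting this equal to demand: 685 - 5.5Pb = 42 + 1.5Pb, so Pb = 643/7.
Sellers receive Ps = 643/7 + 34 = 881/7; Q' = 685 − 5.5·(643/7) = 2517/14.
Government outlay = subsidy × quantity = 34 × 2517/14 = 42789/7.

Government cost = 42789/7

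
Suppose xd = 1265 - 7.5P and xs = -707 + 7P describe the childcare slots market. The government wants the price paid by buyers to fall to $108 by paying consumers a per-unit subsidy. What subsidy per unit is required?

Required subsidy s = $58 per unit

At a buyer price of 108, quantity demanded is 1265 − 7.5·108 = 455.
Sellers supply 455 only when they receive Ps with -707 + 7·Ps = 455, i.e. Ps = 166.
s = Ps − Pb = 166 − 108 = 58.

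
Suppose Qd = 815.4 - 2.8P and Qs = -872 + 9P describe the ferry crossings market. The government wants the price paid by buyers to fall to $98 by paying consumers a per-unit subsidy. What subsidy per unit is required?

Required subsidy s = $59 per unit

At a buyer price of 98, quantity demanded is 815.4 − 2.8·98 = 541.
Sellers supply 541 only when they receive Ps with -872 + 9·Ps = 541, i.e. Ps = 157.
s = Ps − Pb = 157 − 98 = 59.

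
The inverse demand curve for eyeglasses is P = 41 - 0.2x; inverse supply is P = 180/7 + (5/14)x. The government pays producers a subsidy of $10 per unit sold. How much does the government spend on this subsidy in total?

Government cost = 5900/13

Pre-subsidy: 41 - 0.2x = 180/7 + (5/14)x gives x* = 1070/39 and P* = 1385/39.
With the subsidy, sellers receive Ps = Pb + 10 for each unit, where Pb is the price buyers pay.
On the curves, Pb = 41 - 0.2x and Ps = 180/7 + (5/14)x; the wedge Ps − Pb = 10 gives 180/7 + (5/14)x − (41 - 0.2x) = 10, so x' = 590/13.
Then Pb = 41 − 0.2·(590/13) = 415/13 and Ps = 180/7 + (5/14)·(590/13) = 545/13.
Government outlay = subsidy × quantity = 10 × 590/13 = 5900/13.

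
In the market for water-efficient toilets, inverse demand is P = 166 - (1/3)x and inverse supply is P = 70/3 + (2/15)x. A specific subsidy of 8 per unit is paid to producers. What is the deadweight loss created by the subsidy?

Deadweight loss = 480/7

Pre-subsidy: 166 - (1/3)x = 70/3 + (2/15)x gives x* = 2140/7 and P* = 1346/21.
With the subsidy, sellers receive Ps = Pb + 8 for each unit, where Pb is the price buyers pay.
On the curves, Pb = 166 - (1/3)x and Ps = 70/3 + (2/15)x; the wedge Ps − Pb = 8 gives 70/3 + (2/15)x − (166 - (1/3)x) = 8, so x' = 2260/7.
Then Pb = 166 − (1/3)·(2260/7) = 1226/21 and Ps = 70/3 + (2/15)·(2260/7) = 1394/21.
The subsidy expands output by 2260/7 − 2140/7 = 120/7 past the efficient level; on those units the gap between marginal cost and willingness to pay runs from 0 up to 8.
DWL = ½ × 8 × 120/7 = 480/7.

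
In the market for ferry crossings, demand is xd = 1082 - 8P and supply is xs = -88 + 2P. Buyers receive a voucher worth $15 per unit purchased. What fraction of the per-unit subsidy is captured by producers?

Producer share = 0.8

Pre-subsidy: 1082 - 8P = -88 + 2P gives P* = 117, x* = 146.
With the rebate, buyers effectively pay Pb = Ps − 15, where Ps is the price sellers receive.
Demand in terms of Ps becomes xd = 1082 − 8(Ps − 15) = 1202 - 8Ps. Setting this equal to supply: 1202 - 8Ps = -88 + 2Ps, so Ps = 129.
Buyers pay Pb = 129 − 15 = 114; x' = -88 + 2·129 = 170.
Buyers' price falls by P* − Pb = 117 − 114 = 3; sellers' price rises by Ps − P* = 129 − 117 = 12.
So producers capture 12/15 = 0.8 of each unit of subsidy.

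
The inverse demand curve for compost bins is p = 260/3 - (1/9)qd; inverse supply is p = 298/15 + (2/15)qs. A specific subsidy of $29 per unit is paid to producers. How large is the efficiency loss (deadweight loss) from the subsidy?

Deadweight loss = 37845/22

Pre-subsidy: 260/3 - (1/9)q = 298/15 + (2/15)q gives q* = 3006/11 and p* = 1858/33.
With the subsidy, sellers receive ps = pb + 29 for each unit, where pb is the price buyers pay.
On the curves, pb = 260/3 - (1/9)q and ps = 298/15 + (2/15)q; the wedge ps − pb = 29 gives 298/15 + (2/15)q − (260/3 - (1/9)q) = 29, so q' = 4311/11.
Then pb = 260/3 − (1/9)·(4311/11) = 1423/33 and ps = 298/15 + (2/15)·(4311/11) = 2380/33.
The subsidy expands output by 4311/11 − 3006/11 = 1305/11 past the efficient level; on those units the gap between marginal cost and willingness to pay runs from 0 up to 29.
DWL = ½ × 29 × 1305/11 = 37845/22.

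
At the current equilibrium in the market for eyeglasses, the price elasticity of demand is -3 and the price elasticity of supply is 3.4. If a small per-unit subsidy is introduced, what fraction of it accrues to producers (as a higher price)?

Producer share = 0.46875

For a small subsidy around the equilibrium, the benefit split depends on the relative slopes, which at a point are proportional to the elasticities.
Buyer share = εs/(εs + |εd|) = 3.4/(3.4 + 3) = 0.53125; seller share = |εd|/(εs + |εd|) = 0.46875.
So producers capture 0.46875 of the subsidy.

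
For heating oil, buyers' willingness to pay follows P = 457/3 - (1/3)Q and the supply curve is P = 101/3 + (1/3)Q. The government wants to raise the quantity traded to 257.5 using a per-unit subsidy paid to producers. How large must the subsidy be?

At Q = 257.5, from the demand curve buyers pay Pb = 457/3 − (1/3)·257.5 = 66.5; from the supply curve sellers need Ps = 101/3 + (1/3)·257.5 = 119.5.
The subsidy must fill the gap: s = Ps − Pb = 119.5 − 66.5 = 53.

Required subsidy s = 53 per unit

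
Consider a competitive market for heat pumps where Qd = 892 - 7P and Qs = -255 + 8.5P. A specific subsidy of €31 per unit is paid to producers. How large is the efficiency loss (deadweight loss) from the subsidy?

Pre-subsidy: 892 - 7P = -255 + 8.5P gives P* = 74, Q* = 374.
With the subsidy, sellers receive Ps = Pb + 31 for each unit, where Pb is the price buyers pay.
Supply in terms of Pb becomes Qs = -255 + 8.5(Pb + 31) = 8.5 + 8.5Pb. Setting this equal to demand: 892 - 7Pb = 8.5 + 8.5Pb, so Pb = 57.
Sellers receive Ps = 57 + 31 = 88; Q' = 892 − 7·57 = 493.
The subsidy expands output by 493 − 374 = 119 past the efficient level; on those units the gap between marginal cost and willingness to pay runs from 0 up to 31.
DWL = ½ × 31 × 119 = 1844.5.

Deadweight loss = €1844.5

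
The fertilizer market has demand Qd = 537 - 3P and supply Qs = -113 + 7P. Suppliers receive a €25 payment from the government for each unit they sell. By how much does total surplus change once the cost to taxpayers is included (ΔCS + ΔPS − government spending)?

Pre-subsidy: 537 - 3P = -113 + 7P gives P* = 65, Q* = 342.
With the subsidy, sellers receive Ps = Pb + 25 for each unit, where Pb is the price buyers pay.
Supply in terms of Pb becomes Qs = -113 + 7(Pb + 25) = 62 + 7Pb. Setting this equal to demand: 537 - 3Pb = 62 + 7Pb, so Pb = 47.5.
Sellers receive Ps = 47.5 + 25 = 72.5; Q' = 537 − 3·47.5 = 394.5.
ΔCS = ½(342 + 394.5)(65 − 47.5) = 6444.375; ΔPS = ½(342 + 394.5)(72.5 − 65) = 2761.875.
Government spending = 25 × 394.5 = 9862.5.
Net change = 6444.375 + 2761.875 − 9862.5 = -656.25. The loss equals the DWL triangle ½·25·52.5.

Net change in total surplus = -€656.25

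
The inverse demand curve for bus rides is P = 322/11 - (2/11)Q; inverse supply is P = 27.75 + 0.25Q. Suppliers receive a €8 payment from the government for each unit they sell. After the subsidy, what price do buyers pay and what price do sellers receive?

Buyers pay 480/19; sellers receive 632/19

Pre-subsidy: 322/11 - (2/11)Q = 27.75 + 0.25Q gives Q* = 67/19 and P* = 544/19.
With the subsidy, sellers receive Ps = Pb + 8 for each unit, where Pb is the price buyers pay.
On the curves, Pb = 322/11 - (2/11)Q and Ps = 27.75 + 0.25Q; the wedge Ps − Pb = 8 gives 27.75 + 0.25Q − (322/11 - (2/11)Q) = 8, so Q' = 419/19.
Then Pb = 322/11 − (2/11)·(419/19) = 480/19 and Ps = 27.75 + 0.25·(419/19) = 632/19.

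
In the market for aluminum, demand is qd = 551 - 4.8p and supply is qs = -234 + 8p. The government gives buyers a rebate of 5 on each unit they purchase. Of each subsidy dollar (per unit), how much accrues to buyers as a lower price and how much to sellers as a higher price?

Pre-subsidy: 551 - 4.8p = -234 + 8p gives p* = 61.328125, q* = 256.625.
With the rebate, buyers effectively pay pb = ps − 5, where ps is the price sellers receive.
Demand in terms of ps becomes qd = 551 − 4.8(ps − 5) = 575 - 4.8ps. Setting this equal to supply: 575 - 4.8ps = -234 + 8ps, so ps = 63.203125.
Buyers pay pb = 63.203125 − 5 = 58.203125; q' = -234 + 8·63.203125 = 271.625.
Buyers' price falls by p* − pb = 61.328125 − 58.203125 = 3.125; sellers' price rises by ps − p* = 63.203125 − 61.328125 = 1.875.

Buyers gain 3.125 per unit; sellers gain 1.875 per unit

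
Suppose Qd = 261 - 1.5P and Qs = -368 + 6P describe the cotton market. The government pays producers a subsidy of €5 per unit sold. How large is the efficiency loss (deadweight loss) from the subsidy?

Deadweight loss = €15

Pre-subsidy: 261 - 1.5P = -368 + 6P gives P* = 1258/15, Q* = 135.2.
With the subsidy, sellers receive Ps = Pb + 5 for each unit, where Pb is the price buyers pay.
Supply in terms of Pb becomes Qs = -368 + 6(Pb + 5) = -338 + 6Pb. Setting this equal to demand: 261 - 1.5Pb = -338 + 6Pb, so Pb = 1198/15.
Sellers receive Ps = 1198/15 + 5 = 1273/15; Q' = 261 − 1.5·(1198/15) = 141.2.
The subsidy expands output by 141.2 − 135.2 = 6 past the efficient level; on those units the gap between marginal cost and willingness to pay runs from 0 up to 5.
DWL = ½ × 5 × 6 = 15.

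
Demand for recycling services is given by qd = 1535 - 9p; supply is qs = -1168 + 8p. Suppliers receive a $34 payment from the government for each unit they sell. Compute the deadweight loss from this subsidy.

Pre-subsidy: 1535 - 9p = -1168 + 8p gives p* = 159, q* = 104.
With the subsidy, sellers receive ps = pb + 34 for each unit, where pb is the price buyers pay.
Supply in terms of pb becomes qs = -1168 + 8(pb + 34) = -896 + 8pb. Setting this equal to demand: 1535 - 9pb = -896 + 8pb, so pb = 143.
Sellers receive ps = 143 + 34 = 177; q' = 1535 − 9·143 = 248.
The subsidy expands output by 248 − 104 = 144 past the efficient level; on those units the gap between marginal cost and willingness to pay runs from 0 up to 34.
DWL = ½ × 34 × 144 = 2448.

Deadweight loss = $2448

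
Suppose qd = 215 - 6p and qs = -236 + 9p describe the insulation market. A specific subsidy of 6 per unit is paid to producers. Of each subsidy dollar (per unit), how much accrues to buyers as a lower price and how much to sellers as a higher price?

Buyers gain 3.6 per unit; sellers gain 2.4 per unit

Pre-subsidy: 215 - 6p = -236 + 9p gives p* = 451/15, q* = 34.6.
With the subsidy, sellers receive ps = pb + 6 for each unit, where pb is the price buyers pay.
Supply in terms of pb becomes qs = -236 + 9(pb + 6) = -182 + 9pb. Setting this equal to demand: 215 - 6pb = -182 + 9pb, so pb = 397/15.
Sellers receive ps = 397/15 + 6 = 487/15; q' = 215 − 6·(397/15) = 56.2.
Buyers' price falls by p* − pb = 451/15 − 397/15 = 3.6; sellers' price rises by ps − p* = 487/15 − 451/15 = 2.4.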